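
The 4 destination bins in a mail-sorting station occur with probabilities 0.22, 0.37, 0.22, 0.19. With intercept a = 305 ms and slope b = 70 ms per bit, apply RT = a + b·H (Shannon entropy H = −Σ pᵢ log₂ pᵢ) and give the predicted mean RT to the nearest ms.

H = 0.22·log₂(1/0.22) + 0.37·log₂(1/0.37) + 0.22·log₂(1/0.22) + 0.19·log₂(1/0.19) = 1.9471 bits.
RT = 305 + 70 × 1.9471 = 441.30 ms.

441 ms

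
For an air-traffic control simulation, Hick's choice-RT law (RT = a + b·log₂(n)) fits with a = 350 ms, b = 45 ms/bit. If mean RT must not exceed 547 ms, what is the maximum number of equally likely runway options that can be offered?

20

Set 350 + 45·log₂ n ≤ 547 → log₂ n ≤ (547 − 350)/45 = 4.3778.
So n ≤ 2^4.3778 = 20.789; the largest integer n is 20.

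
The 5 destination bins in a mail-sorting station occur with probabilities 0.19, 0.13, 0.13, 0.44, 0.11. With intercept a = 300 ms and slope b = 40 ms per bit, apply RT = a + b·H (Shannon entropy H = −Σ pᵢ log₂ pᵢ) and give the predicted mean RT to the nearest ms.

Entropy contributions −pᵢ log₂ pᵢ: 0.4552, 0.3826, 0.3826, 0.5211, 0.3503; sum H = 2.0919 bits.
RT = a + bH = 300 + 40·2.0919 = 383.68 ms.

384 ms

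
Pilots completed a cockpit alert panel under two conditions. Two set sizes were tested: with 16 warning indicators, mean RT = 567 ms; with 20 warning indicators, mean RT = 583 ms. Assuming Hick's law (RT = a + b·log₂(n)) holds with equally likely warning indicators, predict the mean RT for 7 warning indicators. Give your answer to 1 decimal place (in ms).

Solve the two-equation system in a and b:
  b = (583 − 567) / (log₂ 20 − log₂ 16) = 16 / (4.3219 − 4) = 49.701 ms/bit
  a = 567 − 49.701 × 4 = 368.198 ms
Then RT(7) = 368.198 + 49.701 × log₂ 7 = 368.198 + 49.701 × 2.8074 ≈ 507.725 ms.

507.7 ms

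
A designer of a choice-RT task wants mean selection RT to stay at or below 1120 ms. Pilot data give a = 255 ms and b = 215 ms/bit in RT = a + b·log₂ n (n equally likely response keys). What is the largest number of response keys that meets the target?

16

215·log₂ n ≤ 1120 − 255 = 865, giving log₂ n ≤ 4.0233 and n ≤ 16.260. The largest whole number is 16.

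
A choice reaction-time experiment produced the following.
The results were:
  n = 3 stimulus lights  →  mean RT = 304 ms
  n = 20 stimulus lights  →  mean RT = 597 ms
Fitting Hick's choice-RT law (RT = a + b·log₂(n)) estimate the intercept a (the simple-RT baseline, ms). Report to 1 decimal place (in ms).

The slope on a log₂ axis is (597 − 304) / (4.3219 − 1.5850) = 107.053 ms/bit.
a = RT₁ − b·log₂ n₁ = 304 − 107.053 × 1.5850 = 134.325 ms.

134.3 ms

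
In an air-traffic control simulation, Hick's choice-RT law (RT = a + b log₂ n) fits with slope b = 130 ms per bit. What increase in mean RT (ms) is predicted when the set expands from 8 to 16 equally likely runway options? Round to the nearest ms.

Only the slope matters, since a is common to both: ΔRT = b·log₂(n₂/n₁).
log₂(16) − log₂(8) = log₂(16/8) = log₂(2) = 1.
ΔRT = 130 × 1.0000 = 130.000 ms.

130 ms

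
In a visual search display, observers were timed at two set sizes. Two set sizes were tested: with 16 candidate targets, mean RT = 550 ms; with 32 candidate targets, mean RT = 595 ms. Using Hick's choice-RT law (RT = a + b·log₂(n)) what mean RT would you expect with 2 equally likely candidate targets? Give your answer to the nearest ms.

415 ms

Solve the two-equation system in a and b:
  b = (595 − 550) / (log₂ 32 − log₂ 16) = 45 / (5 − 4) = 45 ms/bit
  a = 550 − 45 × 4 = 370 ms
Then RT(2) = 370 + 45 × log₂ 2 = 370 + 45 × 1 ≈ 415.000 ms.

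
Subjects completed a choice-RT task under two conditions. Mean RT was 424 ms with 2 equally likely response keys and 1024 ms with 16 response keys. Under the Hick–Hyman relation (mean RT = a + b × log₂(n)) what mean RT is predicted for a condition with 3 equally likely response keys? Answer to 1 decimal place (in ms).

541.0 ms

Fit slope and intercept:
  b = (1024 − 424) / (log₂ 16 − log₂ 2) = 600 / (4 − 1) = 200.000 ms/bit
  a = 424 − 200.000 × 1 = 224.000 ms
Then RT(3) = 224.000 + 200.000 × log₂ 3 = 224.000 + 200.000 × 1.5850 ≈ 540.993 ms.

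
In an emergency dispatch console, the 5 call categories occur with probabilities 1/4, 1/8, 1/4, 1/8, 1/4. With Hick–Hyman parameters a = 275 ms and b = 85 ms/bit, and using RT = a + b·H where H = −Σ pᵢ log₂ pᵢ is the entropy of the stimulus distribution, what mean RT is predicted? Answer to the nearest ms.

H = −Σ pᵢ log₂ pᵢ = 0.25·2 + 0.125·3 + 0.25·2 + 0.125·3 + 0.25·2 = 2.250 bits.
RT = 275 + 85 × 2.250 = 466.25 ms.

466 ms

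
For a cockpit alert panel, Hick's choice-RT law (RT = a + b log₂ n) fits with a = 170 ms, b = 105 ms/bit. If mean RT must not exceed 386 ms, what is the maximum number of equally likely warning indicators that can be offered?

Information budget: (386 − 170)/105 = 2.0571 bits, so n ≤ 2^2.0571 = 4.162 → at most 4.

4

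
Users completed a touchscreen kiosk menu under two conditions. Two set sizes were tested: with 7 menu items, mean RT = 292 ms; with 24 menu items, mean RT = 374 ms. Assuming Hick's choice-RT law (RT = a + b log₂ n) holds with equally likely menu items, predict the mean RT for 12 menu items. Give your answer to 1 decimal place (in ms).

327.9 ms

Fit slope and intercept:
  b = (374 − 292) / (log₂ 24 − log₂ 7) = 82 / (4.5850 − 2.8074) = 46.129 ms/bit
  a = 292 − 46.129 × 2.8074 = 162.498 ms
Then RT(12) = 162.498 + 46.129 × log₂ 12 = 162.498 + 46.129 × 3.5850 ≈ 327.871 ms.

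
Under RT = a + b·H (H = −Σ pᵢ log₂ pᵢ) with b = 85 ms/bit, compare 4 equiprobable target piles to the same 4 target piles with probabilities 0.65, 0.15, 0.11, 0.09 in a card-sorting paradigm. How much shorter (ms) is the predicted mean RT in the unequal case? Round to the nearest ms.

44 ms

Equiprobable entropy H₀ = log₂ 4 = 2.0000 bits.
Skewed entropy H = −Σ pᵢ log₂ pᵢ = 1.4775 bits.
ΔRT = b·(H₀ − H) = 85 × 0.5225 = 44.42 ms.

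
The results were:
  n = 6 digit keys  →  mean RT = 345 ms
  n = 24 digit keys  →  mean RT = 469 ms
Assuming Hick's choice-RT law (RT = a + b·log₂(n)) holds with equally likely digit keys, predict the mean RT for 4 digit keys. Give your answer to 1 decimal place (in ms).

308.7 ms

RT is linear in log₂ n, so two points fix the line:
  b = (469 − 345) / (log₂ 24 − log₂ 6) = 124 / (4.5850 − 2.5850) = 62.000 ms/bit
  a = 345 − 62.000 × 2.5850 = 184.732 ms
Then RT(4) = 184.732 + 62.000 × log₂ 4 = 184.732 + 62.000 × 2 ≈ 308.732 ms.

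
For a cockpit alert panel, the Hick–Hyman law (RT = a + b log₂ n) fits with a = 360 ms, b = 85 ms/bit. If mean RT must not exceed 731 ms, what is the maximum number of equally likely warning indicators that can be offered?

20

Set 360 + 85·log₂ n ≤ 731 → log₂ n ≤ (731 − 360)/85 = 4.3647.
So n ≤ 2^4.3647 = 20.602; the largest integer n is 20.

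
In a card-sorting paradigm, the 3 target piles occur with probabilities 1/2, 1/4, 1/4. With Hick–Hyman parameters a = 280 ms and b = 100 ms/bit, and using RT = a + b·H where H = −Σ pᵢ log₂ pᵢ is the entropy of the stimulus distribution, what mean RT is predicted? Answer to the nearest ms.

Each term −pᵢ log₂ pᵢ: 0.5·1 + 0.25·2 + 0.25·2; summed, H = 1.500 bits.
Mean RT = a + bH = 280 + 100·1.500 = 430.00 ms.

430 ms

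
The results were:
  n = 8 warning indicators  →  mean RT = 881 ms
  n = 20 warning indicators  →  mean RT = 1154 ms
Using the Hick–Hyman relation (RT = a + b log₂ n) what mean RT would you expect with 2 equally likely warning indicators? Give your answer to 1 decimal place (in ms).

With log₂ n on the abscissa the relation is linear; from the two conditions:
  b = (1154 − 881) / (log₂ 20 − log₂ 8) = 273 / (4.3219 − 3) = 206.517 ms/bit
  a = 881 − 206.517 × 3 = 261.450 ms
Then RT(2) = 261.450 + 206.517 × log₂ 2 = 261.450 + 206.517 × 1 ≈ 467.967 ms.

468.0 ms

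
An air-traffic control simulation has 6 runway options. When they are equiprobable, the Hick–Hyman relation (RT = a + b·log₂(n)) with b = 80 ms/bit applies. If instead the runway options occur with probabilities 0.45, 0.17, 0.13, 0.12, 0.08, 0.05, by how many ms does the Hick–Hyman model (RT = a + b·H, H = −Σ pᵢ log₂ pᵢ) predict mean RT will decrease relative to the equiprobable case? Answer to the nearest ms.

30 ms

Equiprobable entropy H₀ = log₂ 6 = 2.5850 bits.
Skewed entropy H = −Σ pᵢ log₂ pᵢ = 2.2103 bits.
ΔRT = b·(H₀ − H) = 80 × 0.3747 = 29.97 ms.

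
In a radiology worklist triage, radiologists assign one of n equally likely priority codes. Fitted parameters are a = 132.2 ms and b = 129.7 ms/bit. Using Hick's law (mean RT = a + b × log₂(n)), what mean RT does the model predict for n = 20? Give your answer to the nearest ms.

693 ms

log₂(20) = 4.3219 bits, so RT = 132.2 + 129.7 × 4.3219 ≈ 692.754 ms.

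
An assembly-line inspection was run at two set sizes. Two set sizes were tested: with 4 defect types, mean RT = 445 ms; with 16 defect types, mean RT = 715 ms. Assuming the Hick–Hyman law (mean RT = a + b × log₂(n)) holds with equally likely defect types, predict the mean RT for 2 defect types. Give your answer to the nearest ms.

Fit slope and intercept:
  b = (715 − 445) / (log₂ 16 − log₂ 4) = 270 / (4 − 2) = 135 ms/bit
  a = 445 − 135 × 2 = 175 ms
Then RT(2) = 175 + 135 × log₂ 2 = 175 + 135 × 1 ≈ 310.000 ms.

310 ms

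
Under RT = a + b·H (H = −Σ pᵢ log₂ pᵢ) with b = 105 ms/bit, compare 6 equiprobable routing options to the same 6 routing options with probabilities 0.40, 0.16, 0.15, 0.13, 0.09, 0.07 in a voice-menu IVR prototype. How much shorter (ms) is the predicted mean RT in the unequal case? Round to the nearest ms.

The RT saving is b·ΔH. Equiprobable H₀ = log₂(6) = 2.5850 bits; with the given probabilities H = 2.3262 bits.
b·(H₀ − H) = 105 × (2.5850 − 2.3262) = 27.17 ms.

27 ms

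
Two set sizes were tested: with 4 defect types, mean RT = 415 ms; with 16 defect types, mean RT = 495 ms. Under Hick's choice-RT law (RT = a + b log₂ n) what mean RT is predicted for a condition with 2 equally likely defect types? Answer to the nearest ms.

Solve the two-equation system in a and b:
  b = (495 − 415) / (log₂ 16 − log₂ 4) = 80 / (4 − 2) = 40 ms/bit
  a = 415 − 40 × 2 = 335 ms
Then RT(2) = 335 + 40 × log₂ 2 = 335 + 40 × 1 ≈ 375.000 ms.

375 ms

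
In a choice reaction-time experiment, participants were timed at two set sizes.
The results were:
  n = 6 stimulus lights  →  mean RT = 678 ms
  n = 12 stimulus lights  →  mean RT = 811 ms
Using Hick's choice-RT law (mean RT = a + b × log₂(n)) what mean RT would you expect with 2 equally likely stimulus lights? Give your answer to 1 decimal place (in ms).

467.2 ms

With log₂ n on the abscissa the relation is linear; from the two conditions:
  b = (811 − 678) / (log₂ 12 − log₂ 6) = 133 / (3.5850 − 2.5850) = 133.000 ms/bit
  a = 678 − 133.000 × 2.5850 = 334.200 ms
Then RT(2) = 334.200 + 133.000 × log₂ 2 = 334.200 + 133.000 × 1 ≈ 467.200 ms.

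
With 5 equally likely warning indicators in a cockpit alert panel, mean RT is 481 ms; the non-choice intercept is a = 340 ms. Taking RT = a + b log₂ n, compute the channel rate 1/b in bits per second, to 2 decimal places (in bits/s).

16.47 bits/s

b = (481 − 340)/log₂ 5 = 141/2.3219 = 60.725 ms per bit = 0.06073 s/bit; the reciprocal is 16.468 bits/s.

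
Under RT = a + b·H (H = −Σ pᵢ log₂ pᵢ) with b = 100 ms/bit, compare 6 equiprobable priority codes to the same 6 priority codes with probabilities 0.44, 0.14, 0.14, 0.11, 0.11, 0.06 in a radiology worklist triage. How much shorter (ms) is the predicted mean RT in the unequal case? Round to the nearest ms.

The RT saving is b·ΔH. Equiprobable H₀ = log₂(6) = 2.5850 bits; with the given probabilities H = 2.2595 bits.
b·(H₀ − H) = 100 × (2.5850 − 2.2595) = 32.55 ms.

33 ms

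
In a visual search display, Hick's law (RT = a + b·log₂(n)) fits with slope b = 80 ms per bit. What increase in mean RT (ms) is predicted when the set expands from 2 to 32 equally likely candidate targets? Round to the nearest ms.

Only the slope matters, since a is common to both: ΔRT = b·log₂(n₂/n₁).
log₂(32) − log₂(2) = log₂(32/2) = log₂(16) = 4.
ΔRT = 80 × 4.0000 = 320.000 ms.

320 ms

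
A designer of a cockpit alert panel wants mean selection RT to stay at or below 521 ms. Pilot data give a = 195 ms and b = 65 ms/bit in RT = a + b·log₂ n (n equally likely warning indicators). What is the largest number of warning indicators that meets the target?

Information budget: (521 − 195)/65 = 5.0154 bits, so n ≤ 2^5.0154 = 32.343 → at most 32.

32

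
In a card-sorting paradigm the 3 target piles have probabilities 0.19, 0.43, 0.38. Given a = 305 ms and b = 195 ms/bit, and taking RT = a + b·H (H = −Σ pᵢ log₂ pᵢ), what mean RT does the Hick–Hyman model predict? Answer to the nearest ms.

H = 0.19·log₂(1/0.19) + 0.43·log₂(1/0.43) + 0.38·log₂(1/0.38) = 1.5092 bits.
RT = 305 + 195 × 1.5092 = 599.30 ms.

599 ms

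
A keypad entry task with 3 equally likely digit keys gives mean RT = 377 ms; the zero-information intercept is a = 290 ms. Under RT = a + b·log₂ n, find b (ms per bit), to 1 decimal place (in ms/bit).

54.9 ms/bit

3 alternatives carry log₂ 3 = 1.5850 bits; the choice cost is 377 − 290 = 87 ms, so b = 87/1.5850 = 54.891 ms/bit.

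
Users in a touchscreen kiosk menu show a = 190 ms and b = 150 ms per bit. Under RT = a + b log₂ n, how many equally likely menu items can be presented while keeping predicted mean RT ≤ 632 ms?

150·log₂ n ≤ 632 − 190 = 442, giving log₂ n ≤ 2.9467 and n ≤ 7.710. The largest whole number is 7.

7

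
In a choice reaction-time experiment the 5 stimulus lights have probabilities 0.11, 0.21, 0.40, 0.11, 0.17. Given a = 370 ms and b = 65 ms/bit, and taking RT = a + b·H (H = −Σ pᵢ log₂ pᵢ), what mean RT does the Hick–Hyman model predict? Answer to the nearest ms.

H = 0.11·log₂(1/0.11) + 0.21·log₂(1/0.21) + 0.40·log₂(1/0.40) + 0.11·log₂(1/0.11) + 0.17·log₂(1/0.17) = 2.1368 bits.
RT = 370 + 65 × 2.1368 = 508.89 ms.

509 ms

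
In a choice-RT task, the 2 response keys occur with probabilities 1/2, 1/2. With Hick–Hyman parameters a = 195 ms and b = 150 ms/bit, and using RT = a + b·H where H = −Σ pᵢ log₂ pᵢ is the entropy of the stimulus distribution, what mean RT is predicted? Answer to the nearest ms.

Each term −pᵢ log₂ pᵢ: 0.5·1 + 0.5·1; summed, H = 1.000 bits.
Mean RT = a + bH = 195 + 150·1.000 = 345.00 ms.

345 ms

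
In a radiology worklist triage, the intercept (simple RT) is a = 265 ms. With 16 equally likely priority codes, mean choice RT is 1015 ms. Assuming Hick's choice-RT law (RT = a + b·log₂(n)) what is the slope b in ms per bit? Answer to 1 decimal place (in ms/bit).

b = (1015 − 265) / log₂(16) = 750 / 4 = 187.500 ms/bit.

187.5 ms/bit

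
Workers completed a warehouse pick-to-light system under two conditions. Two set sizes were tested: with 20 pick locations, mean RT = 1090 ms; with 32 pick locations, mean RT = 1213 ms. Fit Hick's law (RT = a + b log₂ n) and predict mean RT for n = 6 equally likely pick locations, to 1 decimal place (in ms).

With log₂ n on the abscissa the relation is linear; from the two conditions:
  b = (1213 − 1090) / (log₂ 32 − log₂ 20) = 123 / (5 − 4.3219) = 181.397 ms/bit
  a = 1090 − 181.397 × 4.3219 = 306.017 ms
Then RT(6) = 306.017 + 181.397 × log₂ 6 = 306.017 + 181.397 × 2.5850 ≈ 774.920 ms.

774.9 ms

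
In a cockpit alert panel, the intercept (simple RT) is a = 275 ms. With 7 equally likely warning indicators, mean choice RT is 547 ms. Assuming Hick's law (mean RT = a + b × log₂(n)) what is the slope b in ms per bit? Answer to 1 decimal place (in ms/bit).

log₂(7) = 2.8074 bits.
b = (RT − a)/log₂ n = (547 − 275) / 2.8074 = 96.888 ms/bit.

96.9 ms/bit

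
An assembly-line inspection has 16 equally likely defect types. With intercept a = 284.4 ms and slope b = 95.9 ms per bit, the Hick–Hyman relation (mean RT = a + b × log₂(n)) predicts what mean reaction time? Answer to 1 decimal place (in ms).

log₂(16) = 4 bits, so RT = 284.4 + 95.9 × 4 ≈ 668.000 ms.

668.0 ms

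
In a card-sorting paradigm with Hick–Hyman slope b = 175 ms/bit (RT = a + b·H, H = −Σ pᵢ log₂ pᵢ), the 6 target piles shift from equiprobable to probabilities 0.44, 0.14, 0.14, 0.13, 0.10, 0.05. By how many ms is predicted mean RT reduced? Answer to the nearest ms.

Equiprobable entropy H₀ = log₂ 6 = 2.5850 bits.
Skewed entropy H = −Σ pᵢ log₂ pᵢ = 2.2463 bits.
ΔRT = b·(H₀ − H) = 175 × 0.3387 = 59.27 ms.

59 ms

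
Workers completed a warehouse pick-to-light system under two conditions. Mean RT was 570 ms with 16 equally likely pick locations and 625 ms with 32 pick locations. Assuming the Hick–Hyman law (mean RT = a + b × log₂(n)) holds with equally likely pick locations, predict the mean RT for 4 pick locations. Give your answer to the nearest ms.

Solve the two-equation system in a and b:
  b = (625 − 570) / (log₂ 32 − log₂ 16) = 55 / (5 − 4) = 55 ms/bit
  a = 570 − 55 × 4 = 350 ms
Then RT(4) = 350 + 55 × log₂ 4 = 350 + 55 × 2 ≈ 460.000 ms.

460 ms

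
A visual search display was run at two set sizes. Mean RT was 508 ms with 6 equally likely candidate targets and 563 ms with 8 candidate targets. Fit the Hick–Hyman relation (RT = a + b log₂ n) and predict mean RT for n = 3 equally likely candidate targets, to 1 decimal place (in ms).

RT is linear in log₂ n, so two points fix the line:
  b = (563 − 508) / (log₂ 8 − log₂ 6) = 55 / (3 − 2.5850) = 132.518 ms/bit
  a = 508 − 132.518 × 2.5850 = 165.446 ms
Then RT(3) = 165.446 + 132.518 × log₂ 3 = 165.446 + 132.518 × 1.5850 ≈ 375.482 ms.

375.5 ms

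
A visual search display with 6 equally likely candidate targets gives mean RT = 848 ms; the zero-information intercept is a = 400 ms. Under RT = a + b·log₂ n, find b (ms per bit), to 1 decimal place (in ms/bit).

173.3 ms/bit

b = (848 − 400) / log₂(6) = 448 / 2.5850 = 173.310 ms/bit.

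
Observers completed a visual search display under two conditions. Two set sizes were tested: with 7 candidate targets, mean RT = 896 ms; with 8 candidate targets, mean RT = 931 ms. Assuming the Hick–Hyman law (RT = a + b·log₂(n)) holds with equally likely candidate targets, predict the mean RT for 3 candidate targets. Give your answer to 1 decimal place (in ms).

RT is linear in log₂ n, so two points fix the line:
  b = (931 − 896) / (log₂ 8 − log₂ 7) = 35 / (3 − 2.8074) = 181.681 ms/bit
  a = 896 − 181.681 × 2.8074 = 385.956 ms
Then RT(3) = 385.956 + 181.681 × log₂ 3 = 385.956 + 181.681 × 1.5850 ≈ 673.914 ms.

673.9 ms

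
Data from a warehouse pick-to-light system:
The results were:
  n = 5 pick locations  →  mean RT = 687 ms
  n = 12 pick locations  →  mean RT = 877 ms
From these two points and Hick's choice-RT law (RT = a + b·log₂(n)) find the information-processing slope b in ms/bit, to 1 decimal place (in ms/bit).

b = (RT₂ − RT₁)/(log₂ n₂ − log₂ n₁) = (877 − 687)/(3.5850 − 2.3219) = 150.431 ms/bit.

150.4 ms/bit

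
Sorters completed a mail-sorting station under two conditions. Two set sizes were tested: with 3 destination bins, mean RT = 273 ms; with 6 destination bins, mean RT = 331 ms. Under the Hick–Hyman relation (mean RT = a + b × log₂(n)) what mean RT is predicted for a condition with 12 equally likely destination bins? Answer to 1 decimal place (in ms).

Solve the two-equation system in a and b:
  b = (331 − 273) / (log₂ 6 − log₂ 3) = 58 / (2.5850 − 1.5850) = 58.000 ms/bit
  a = 273 − 58.000 × 1.5850 = 181.072 ms
Then RT(12) = 181.072 + 58.000 × log₂ 12 = 181.072 + 58.000 × 3.5850 ≈ 389.000 ms.

389.0 ms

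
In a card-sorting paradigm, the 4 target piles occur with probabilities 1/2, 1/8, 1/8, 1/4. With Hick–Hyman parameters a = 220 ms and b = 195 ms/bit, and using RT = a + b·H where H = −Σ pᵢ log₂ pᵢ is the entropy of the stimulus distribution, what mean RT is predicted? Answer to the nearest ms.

Each term −pᵢ log₂ pᵢ: 0.5·1 + 0.125·3 + 0.125·3 + 0.25·2; summed, H = 1.750 bits.
Mean RT = a + bH = 220 + 195·1.750 = 561.25 ms.

561 ms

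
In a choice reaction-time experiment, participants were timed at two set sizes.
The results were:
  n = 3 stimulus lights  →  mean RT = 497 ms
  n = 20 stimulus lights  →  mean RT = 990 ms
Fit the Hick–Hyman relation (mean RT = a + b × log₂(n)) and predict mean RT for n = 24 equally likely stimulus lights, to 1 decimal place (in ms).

1037.4 ms

Solve the two-equation system in a and b:
  b = (990 − 497) / (log₂ 20 − log₂ 3) = 493 / (4.3219 − 1.5850) = 180.126 ms/bit
  a = 497 − 180.126 × 1.5850 = 211.506 ms
Then RT(24) = 211.506 + 180.126 × log₂ 24 = 211.506 + 180.126 × 4.5850 ≈ 1037.379 ms.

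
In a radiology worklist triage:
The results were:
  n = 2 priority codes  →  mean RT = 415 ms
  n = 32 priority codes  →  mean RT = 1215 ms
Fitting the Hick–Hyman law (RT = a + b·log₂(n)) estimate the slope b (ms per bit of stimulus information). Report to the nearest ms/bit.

200 ms/bit

The slope on a log₂ axis is (1215 − 415) / (5 − 1) = 200 ms/bit.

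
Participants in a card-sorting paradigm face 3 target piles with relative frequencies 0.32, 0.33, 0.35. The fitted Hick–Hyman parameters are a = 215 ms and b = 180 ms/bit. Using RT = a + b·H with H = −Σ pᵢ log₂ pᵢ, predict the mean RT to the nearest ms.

500 ms

Entropy contributions −pᵢ log₂ pᵢ: 0.5260, 0.5278, 0.5301; sum H = 1.5840 bits.
RT = a + bH = 215 + 180·1.5840 = 500.11 ms.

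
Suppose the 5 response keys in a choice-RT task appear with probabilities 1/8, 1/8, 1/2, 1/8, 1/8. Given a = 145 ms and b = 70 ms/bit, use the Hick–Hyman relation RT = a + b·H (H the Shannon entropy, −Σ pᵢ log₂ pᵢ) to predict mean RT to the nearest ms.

Each term −pᵢ log₂ pᵢ: 0.125·3 + 0.125·3 + 0.5·1 + 0.125·3 + 0.125·3; summed, H = 2.000 bits.
Mean RT = a + bH = 145 + 70·2.000 = 285.00 ms.

285 ms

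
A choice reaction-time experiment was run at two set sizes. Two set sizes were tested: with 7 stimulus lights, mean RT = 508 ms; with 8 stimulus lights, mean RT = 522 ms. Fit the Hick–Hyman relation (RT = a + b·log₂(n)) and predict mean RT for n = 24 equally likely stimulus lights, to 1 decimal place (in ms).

RT is linear in log₂ n, so two points fix the line:
  b = (522 − 508) / (log₂ 8 − log₂ 7) = 14 / (3 − 2.8074) = 72.673 ms/bit
  a = 508 − 72.673 × 2.8074 = 303.982 ms
Then RT(24) = 303.982 + 72.673 × log₂ 24 = 303.982 + 72.673 × 4.5850 ≈ 637.183 ms.

637.2 ms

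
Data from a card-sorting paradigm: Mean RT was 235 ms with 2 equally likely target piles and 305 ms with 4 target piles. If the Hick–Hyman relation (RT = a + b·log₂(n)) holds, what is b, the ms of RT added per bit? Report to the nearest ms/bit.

b = (RT₂ − RT₁)/(log₂ n₂ − log₂ n₁) = (305 − 235)/(2 − 1) = 70 ms/bit.

70 ms/bit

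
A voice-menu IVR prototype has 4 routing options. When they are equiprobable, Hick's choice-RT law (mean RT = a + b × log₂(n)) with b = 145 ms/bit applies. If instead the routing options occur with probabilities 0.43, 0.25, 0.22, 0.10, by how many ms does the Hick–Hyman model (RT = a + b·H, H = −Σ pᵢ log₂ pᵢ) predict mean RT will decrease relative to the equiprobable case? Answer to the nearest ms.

24 ms

Equiprobable entropy H₀ = log₂ 4 = 2.0000 bits.
Skewed entropy H = −Σ pᵢ log₂ pᵢ = 1.8363 bits.
ΔRT = b·(H₀ − H) = 145 × 0.1637 = 23.73 ms.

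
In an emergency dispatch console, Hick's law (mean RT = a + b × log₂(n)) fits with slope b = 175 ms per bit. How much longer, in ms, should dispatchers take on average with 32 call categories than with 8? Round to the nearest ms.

350 ms

The intercept a cancels: ΔRT = b·(log₂ n₂ − log₂ n₁) = b·log₂(n₂/n₁).
log₂(32) − log₂(8) = log₂(32/8) = log₂(4) = 2.
ΔRT = 175 × 2.0000 = 350.000 ms.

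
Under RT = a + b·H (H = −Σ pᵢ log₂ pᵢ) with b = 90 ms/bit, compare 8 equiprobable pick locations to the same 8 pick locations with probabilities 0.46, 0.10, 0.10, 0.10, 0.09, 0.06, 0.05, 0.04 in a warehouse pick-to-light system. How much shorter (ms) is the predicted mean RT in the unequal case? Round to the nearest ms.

48 ms

Equiprobable entropy H₀ = log₂ 8 = 3.0000 bits.
Skewed entropy H = −Σ pᵢ log₂ pᵢ = 2.4700 bits.
ΔRT = b·(H₀ − H) = 90 × 0.5300 = 47.70 ms.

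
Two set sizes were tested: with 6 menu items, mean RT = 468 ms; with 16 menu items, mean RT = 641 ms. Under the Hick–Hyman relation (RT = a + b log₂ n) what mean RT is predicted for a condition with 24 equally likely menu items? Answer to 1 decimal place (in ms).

712.5 ms

RT is linear in log₂ n, so two points fix the line:
  b = (641 − 468) / (log₂ 16 − log₂ 6) = 173 / (4 − 2.5850) = 122.258 ms/bit
  a = 468 − 122.258 × 2.5850 = 151.967 ms
Then RT(24) = 151.967 + 122.258 × log₂ 24 = 151.967 + 122.258 × 4.5850 ≈ 712.516 ms.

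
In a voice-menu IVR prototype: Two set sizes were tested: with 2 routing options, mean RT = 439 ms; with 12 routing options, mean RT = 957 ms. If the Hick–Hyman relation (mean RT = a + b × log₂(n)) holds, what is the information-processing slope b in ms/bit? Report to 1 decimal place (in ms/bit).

b = (RT₂ − RT₁)/(log₂ n₂ − log₂ n₁) = (957 − 439)/(3.5850 − 1) = 200.390 ms/bit.

200.4 ms/bit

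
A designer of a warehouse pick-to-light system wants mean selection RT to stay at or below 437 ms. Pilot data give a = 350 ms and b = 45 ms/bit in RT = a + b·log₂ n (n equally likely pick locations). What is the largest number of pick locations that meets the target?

45·log₂ n ≤ 437 − 350 = 87, giving log₂ n ≤ 1.9333 and n ≤ 3.819. The largest whole number is 3.

3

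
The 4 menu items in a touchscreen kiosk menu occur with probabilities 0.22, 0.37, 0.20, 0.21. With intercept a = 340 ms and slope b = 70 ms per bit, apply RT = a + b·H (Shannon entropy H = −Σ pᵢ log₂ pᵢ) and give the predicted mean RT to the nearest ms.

476 ms

H = 0.22·log₂(1/0.22) + 0.37·log₂(1/0.37) + 0.20·log₂(1/0.20) + 0.21·log₂(1/0.21) = 1.9485 bits.
RT = 340 + 70 × 1.9485 = 476.40 ms.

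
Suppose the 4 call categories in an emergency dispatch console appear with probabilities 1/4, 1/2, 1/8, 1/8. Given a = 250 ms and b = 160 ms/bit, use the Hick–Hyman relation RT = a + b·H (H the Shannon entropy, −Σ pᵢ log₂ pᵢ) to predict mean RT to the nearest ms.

530 ms

H = −Σ pᵢ log₂ pᵢ = 0.25·2 + 0.5·1 + 0.125·3 + 0.125·3 = 1.750 bits.
RT = 250 + 160 × 1.750 = 530.00 ms.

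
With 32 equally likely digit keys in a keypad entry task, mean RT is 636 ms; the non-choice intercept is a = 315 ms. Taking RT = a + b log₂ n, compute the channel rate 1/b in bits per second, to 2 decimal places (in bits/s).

b = (636 − 315)/log₂ 32 = 321/5 = 64.200 ms per bit = 0.06420 s/bit; the reciprocal is 15.576 bits/s.

15.58 bits/s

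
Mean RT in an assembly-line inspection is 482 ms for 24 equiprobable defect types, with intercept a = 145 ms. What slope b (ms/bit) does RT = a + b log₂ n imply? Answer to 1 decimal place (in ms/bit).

73.5 ms/bit

24 alternatives carry log₂ 24 = 4.5850 bits; the choice cost is 482 − 145 = 337 ms, so b = 337/4.5850 = 73.501 ms/bit.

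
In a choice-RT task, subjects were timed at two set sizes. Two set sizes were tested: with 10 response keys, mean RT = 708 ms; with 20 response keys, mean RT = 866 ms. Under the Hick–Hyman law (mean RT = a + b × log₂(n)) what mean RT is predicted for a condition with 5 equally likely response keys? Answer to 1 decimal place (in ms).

550.0 ms

Solve the two-equation system in a and b:
  b = (866 − 708) / (log₂ 20 − log₂ 10) = 158 / (4.3219 − 3.3219) = 158.000 ms/bit
  a = 708 − 158.000 × 3.3219 = 183.135 ms
Then RT(5) = 183.135 + 158.000 × log₂ 5 = 183.135 + 158.000 × 2.3219 ≈ 550.000 ms.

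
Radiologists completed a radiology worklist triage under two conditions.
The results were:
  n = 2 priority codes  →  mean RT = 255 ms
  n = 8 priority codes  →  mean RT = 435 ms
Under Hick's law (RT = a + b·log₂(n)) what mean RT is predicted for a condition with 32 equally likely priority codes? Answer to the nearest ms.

Solve the two-equation system in a and b:
  b = (435 − 255) / (log₂ 8 − log₂ 2) = 180 / (3 − 1) = 90 ms/bit
  a = 255 − 90 × 1 = 165 ms
Then RT(32) = 165 + 90 × log₂ 32 = 165 + 90 × 5 ≈ 615.000 ms.

615 ms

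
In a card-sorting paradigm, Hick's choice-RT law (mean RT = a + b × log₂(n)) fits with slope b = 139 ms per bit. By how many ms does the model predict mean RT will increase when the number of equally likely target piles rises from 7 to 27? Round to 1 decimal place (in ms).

270.7 ms

ΔRT = (a + b log₂ n₂) − (a + b log₂ n₁) = b·(log₂ n₂ − log₂ n₁).
log₂(27) − log₂(7) = 4.7549 − 2.8074 = 1.9475.
ΔRT = 139 × 1.9475 = 270.707 ms.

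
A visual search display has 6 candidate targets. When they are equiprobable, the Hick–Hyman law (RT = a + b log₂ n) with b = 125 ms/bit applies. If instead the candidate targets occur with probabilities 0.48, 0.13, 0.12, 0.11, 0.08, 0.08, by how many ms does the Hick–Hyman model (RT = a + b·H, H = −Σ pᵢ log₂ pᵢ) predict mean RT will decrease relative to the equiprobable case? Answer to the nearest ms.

49 ms

Equiprobable entropy H₀ = log₂ 6 = 2.5850 bits.
Skewed entropy H = −Σ pᵢ log₂ pᵢ = 2.1913 bits.
ΔRT = b·(H₀ − H) = 125 × 0.3937 = 49.21 ms.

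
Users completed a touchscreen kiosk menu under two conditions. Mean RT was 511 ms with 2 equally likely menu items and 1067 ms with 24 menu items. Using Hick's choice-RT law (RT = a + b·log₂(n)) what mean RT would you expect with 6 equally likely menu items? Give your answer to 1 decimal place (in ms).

Solve the two-equation system in a and b:
  b = (1067 − 511) / (log₂ 24 − log₂ 2) = 556 / (4.5850 − 1) = 155.092 ms/bit
  a = 511 − 155.092 × 1 = 355.908 ms
Then RT(6) = 355.908 + 155.092 × log₂ 6 = 355.908 + 155.092 × 2.5850 ≈ 756.815 ms.

756.8 ms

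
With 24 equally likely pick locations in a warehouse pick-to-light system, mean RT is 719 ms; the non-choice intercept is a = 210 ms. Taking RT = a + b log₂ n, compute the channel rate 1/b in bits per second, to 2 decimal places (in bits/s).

Choice component = 719 − 210 = 509 ms over log₂(24) = 4.5850 bits.
b = 509 / 4.5850 = 111.015 ms/bit, so 1/b = 9.008 bits/s.

9.01 bits/s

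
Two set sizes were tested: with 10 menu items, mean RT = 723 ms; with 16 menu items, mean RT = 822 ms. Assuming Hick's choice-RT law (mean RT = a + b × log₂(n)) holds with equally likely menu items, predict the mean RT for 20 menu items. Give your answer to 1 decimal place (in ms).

With log₂ n on the abscissa the relation is linear; from the two conditions:
  b = (822 − 723) / (log₂ 16 − log₂ 10) = 99 / (4 − 3.3219) = 146.002 ms/bit
  a = 723 − 146.002 × 3.3219 = 237.991 ms
Then RT(20) = 237.991 + 146.002 × log₂ 20 = 237.991 + 146.002 × 4.3219 ≈ 869.002 ms.

869.0 ms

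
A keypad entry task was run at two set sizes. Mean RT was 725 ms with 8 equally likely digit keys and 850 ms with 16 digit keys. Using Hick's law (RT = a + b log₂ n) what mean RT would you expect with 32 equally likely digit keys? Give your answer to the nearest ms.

975 ms

RT is linear in log₂ n, so two points fix the line:
  b = (850 − 725) / (log₂ 16 − log₂ 8) = 125 / (4 − 3) = 125 ms/bit
  a = 725 − 125 × 3 = 350 ms
Then RT(32) = 350 + 125 × log₂ 32 = 350 + 125 × 5 ≈ 975.000 ms.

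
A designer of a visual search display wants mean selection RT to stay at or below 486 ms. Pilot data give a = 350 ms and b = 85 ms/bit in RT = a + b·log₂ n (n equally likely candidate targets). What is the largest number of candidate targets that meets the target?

3

Set 350 + 85·log₂ n ≤ 486 → log₂ n ≤ (486 − 350)/85 = 1.6000.
So n ≤ 2^1.6000 = 3.031; the largest integer n is 3.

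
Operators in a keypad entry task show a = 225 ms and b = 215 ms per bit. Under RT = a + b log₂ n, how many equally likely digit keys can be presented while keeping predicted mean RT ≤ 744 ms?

5

215·log₂ n ≤ 744 − 225 = 519, giving log₂ n ≤ 2.4140 and n ≤ 5.329. The largest whole number is 5.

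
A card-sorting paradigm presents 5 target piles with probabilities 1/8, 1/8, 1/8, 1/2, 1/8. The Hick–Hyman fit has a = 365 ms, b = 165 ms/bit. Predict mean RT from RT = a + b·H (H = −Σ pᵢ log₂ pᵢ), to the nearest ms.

H = −Σ pᵢ log₂ pᵢ = 0.125·3 + 0.125·3 + 0.125·3 + 0.5·1 + 0.125·3 = 2.000 bits.
RT = 365 + 165 × 2.000 = 695.00 ms.

695 ms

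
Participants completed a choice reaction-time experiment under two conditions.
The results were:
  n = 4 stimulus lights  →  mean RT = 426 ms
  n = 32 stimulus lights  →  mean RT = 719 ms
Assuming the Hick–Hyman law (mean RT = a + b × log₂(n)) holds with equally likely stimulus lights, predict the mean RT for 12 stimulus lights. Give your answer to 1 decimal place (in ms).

580.8 ms

Solve the two-equation system in a and b:
  b = (719 − 426) / (log₂ 32 − log₂ 4) = 293 / (5 − 2) = 97.667 ms/bit
  a = 426 − 97.667 × 2 = 230.667 ms
Then RT(12) = 230.667 + 97.667 × log₂ 12 = 230.667 + 97.667 × 3.5850 ≈ 580.798 ms.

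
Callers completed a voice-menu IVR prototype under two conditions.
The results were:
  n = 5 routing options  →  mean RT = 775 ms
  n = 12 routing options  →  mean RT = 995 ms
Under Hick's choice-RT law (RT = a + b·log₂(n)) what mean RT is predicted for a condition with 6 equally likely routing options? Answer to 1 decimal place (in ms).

820.8 ms

Fit slope and intercept:
  b = (995 − 775) / (log₂ 12 − log₂ 5) = 220 / (3.5850 − 2.3219) = 174.184 ms/bit
  a = 775 − 174.184 × 2.3219 = 370.558 ms
Then RT(6) = 370.558 + 174.184 × log₂ 6 = 370.558 + 174.184 × 2.5850 ≈ 820.816 ms.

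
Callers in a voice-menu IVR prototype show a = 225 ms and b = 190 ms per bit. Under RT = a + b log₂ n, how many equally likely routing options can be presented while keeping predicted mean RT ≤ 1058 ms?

20

Information budget: (1058 − 225)/190 = 4.3842 bits, so n ≤ 2^4.3842 = 20.882 → at most 20.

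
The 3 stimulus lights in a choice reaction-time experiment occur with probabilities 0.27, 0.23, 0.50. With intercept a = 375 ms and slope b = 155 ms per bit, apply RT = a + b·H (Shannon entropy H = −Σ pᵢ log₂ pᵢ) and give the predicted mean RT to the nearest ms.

H = 0.27·log₂(1/0.27) + 0.23·log₂(1/0.23) + 0.50·log₂(1/0.50) = 1.4977 bits.
RT = 375 + 155 × 1.4977 = 607.14 ms.

607 ms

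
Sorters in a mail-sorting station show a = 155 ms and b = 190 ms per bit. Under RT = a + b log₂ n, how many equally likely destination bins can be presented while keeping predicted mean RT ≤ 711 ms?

Set 155 + 190·log₂ n ≤ 711 → log₂ n ≤ (711 − 155)/190 = 2.9263.
So n ≤ 2^2.9263 = 7.602; the largest integer n is 7.

7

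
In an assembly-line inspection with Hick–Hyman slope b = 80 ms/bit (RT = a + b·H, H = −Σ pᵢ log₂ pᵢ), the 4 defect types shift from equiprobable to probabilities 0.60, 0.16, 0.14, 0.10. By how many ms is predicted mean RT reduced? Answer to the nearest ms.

32 ms

The RT saving is b·ΔH. Equiprobable H₀ = log₂(4) = 2.0000 bits; with the given probabilities H = 1.5945 bits.
b·(H₀ − H) = 80 × (2.0000 − 1.5945) = 32.44 ms.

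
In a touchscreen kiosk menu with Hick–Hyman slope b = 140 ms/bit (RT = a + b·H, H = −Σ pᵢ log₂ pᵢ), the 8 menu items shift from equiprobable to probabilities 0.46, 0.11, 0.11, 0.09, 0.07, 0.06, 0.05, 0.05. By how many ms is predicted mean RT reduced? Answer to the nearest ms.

74 ms

The RT saving is b·ΔH. Equiprobable H₀ = log₂(8) = 3.0000 bits; with the given probabilities H = 2.4728 bits.
b·(H₀ − H) = 140 × (3.0000 − 2.4728) = 73.80 ms.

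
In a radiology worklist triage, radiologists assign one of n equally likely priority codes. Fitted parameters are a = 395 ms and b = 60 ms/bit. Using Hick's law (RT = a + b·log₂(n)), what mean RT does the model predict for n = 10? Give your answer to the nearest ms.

log₂(10) = 3.3219 bits, so RT = 395 + 60 × 3.3219 ≈ 594.316 ms.

594 ms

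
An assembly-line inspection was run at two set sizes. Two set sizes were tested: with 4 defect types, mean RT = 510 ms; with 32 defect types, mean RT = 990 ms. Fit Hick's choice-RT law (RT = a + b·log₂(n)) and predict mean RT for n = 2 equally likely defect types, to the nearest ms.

350 ms

RT is linear in log₂ n, so two points fix the line:
  b = (990 − 510) / (log₂ 32 − log₂ 4) = 480 / (5 − 2) = 160 ms/bit
  a = 510 − 160 × 2 = 190 ms
Then RT(2) = 190 + 160 × log₂ 2 = 190 + 160 × 1 ≈ 350.000 ms.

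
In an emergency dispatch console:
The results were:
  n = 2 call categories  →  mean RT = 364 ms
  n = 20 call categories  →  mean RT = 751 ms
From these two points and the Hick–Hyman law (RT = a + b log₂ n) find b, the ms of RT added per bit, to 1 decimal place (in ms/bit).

Slope: b = (751 − 364) / (log₂ 20 − log₂ 2) = 387/3.3219 = 116.499 ms/bit.

116.5 ms/bit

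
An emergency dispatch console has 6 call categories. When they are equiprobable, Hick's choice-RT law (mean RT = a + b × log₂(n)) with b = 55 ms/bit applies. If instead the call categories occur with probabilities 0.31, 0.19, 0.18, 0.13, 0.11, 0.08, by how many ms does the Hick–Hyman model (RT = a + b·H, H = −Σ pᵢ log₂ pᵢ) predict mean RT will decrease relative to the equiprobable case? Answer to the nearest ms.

The RT saving is b·ΔH. Equiprobable H₀ = log₂(6) = 2.5850 bits; with the given probabilities H = 2.4488 bits.
b·(H₀ − H) = 55 × (2.5850 − 2.4488) = 7.49 ms.

7 ms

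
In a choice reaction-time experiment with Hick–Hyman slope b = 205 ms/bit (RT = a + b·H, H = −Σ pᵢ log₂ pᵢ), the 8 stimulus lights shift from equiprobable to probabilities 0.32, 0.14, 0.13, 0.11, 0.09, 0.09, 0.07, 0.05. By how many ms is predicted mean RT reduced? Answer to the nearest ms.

48 ms

Equiprobable entropy H₀ = log₂ 8 = 3.0000 bits.
Skewed entropy H = −Σ pᵢ log₂ pᵢ = 2.7660 bits.
ΔRT = b·(H₀ − H) = 205 × 0.2340 = 47.96 ms.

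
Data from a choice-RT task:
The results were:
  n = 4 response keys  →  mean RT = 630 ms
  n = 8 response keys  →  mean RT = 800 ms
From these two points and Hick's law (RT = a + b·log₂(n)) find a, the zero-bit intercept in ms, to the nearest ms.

The slope on a log₂ axis is (800 − 630) / (3 − 2) = 170 ms/bit.
a = RT₁ − b·log₂ n₁ = 630 − 170 × 2 = 290.000 ms.

290 ms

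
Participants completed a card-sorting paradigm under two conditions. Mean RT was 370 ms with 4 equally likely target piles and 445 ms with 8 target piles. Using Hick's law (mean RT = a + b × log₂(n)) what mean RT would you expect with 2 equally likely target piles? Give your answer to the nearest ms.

RT is linear in log₂ n, so two points fix the line:
  b = (445 − 370) / (log₂ 8 − log₂ 4) = 75 / (3 − 2) = 75 ms/bit
  a = 370 − 75 × 2 = 220 ms
Then RT(2) = 220 + 75 × log₂ 2 = 220 + 75 × 1 ≈ 295.000 ms.

295 ms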